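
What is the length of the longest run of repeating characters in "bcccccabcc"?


Input: "bcccccabcc"
Scanning for longest run:
  Position 1 ('c'): new char, reset run to 1
  Position 2 ('c'): continues run of 'c', length=2
  Position 3 ('c'): continues run of 'c', length=3
  Position 4 ('c'): continues run of 'c', length=4
  Position 5 ('c'): continues run of 'c', length=5
  Position 6 ('a'): new char, reset run to 1
  Position 7 ('b'): new char, reset run to 1
  Position 8 ('c'): new char, reset run to 1
  Position 9 ('c'): continues run of 'c', length=2
Longest run: 'c' with length 5

5


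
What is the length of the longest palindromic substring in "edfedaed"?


Input: "edfedaed"
Checking substrings for palindromes:
  No multi-char palindromic substrings found
Longest palindromic substring: "e" with length 1

1


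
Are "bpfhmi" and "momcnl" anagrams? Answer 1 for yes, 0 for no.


Strings: "bpfhmi", "momcnl"
Sorted first:  bfhimp
Sorted second: clmmno
Differ at position 0: 'b' vs 'c' => not anagrams

0


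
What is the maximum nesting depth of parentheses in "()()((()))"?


Input: "()()((()))"
Tracking depth:
  Position 0 '(': depth becomes 1
  Position 1 ')': depth becomes 0
  Position 2 '(': depth becomes 1
  Position 3 ')': depth becomes 0
  Position 4 '(': depth becomes 1
  Position 5 '(': depth becomes 2
  Position 6 '(': depth becomes 3
  Position 7 ')': depth becomes 2
  Position 8 ')': depth becomes 1
  Position 9 ')': depth becomes 0
Maximum depth reached: 3

3


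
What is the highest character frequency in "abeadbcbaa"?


Input: abeadbcbaa
Character counts:
  'a': 4
  'b': 3
  'c': 1
  'd': 1
  'e': 1
Maximum frequency: 4

4


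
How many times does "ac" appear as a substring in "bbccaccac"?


Searching for "ac" in "bbccaccac"
Scanning each position:
  Position 0: "bb" => no
  Position 1: "bc" => no
  Position 2: "cc" => no
  Position 3: "ca" => no
  Position 4: "ac" => MATCH
  Position 5: "cc" => no
  Position 6: "ca" => no
  Position 7: "ac" => MATCH
Total occurrences: 2

2


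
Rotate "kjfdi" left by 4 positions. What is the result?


Input: "kjfdi", rotate left by 4
First 4 characters: "kjfd"
Remaining characters: "i"
Concatenate remaining + first: "i" + "kjfd" = "ikjfd"

ikjfd


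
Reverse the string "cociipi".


Input: cociipi
Reading characters right to left:
  Position 6: 'i'
  Position 5: 'p'
  Position 4: 'i'
  Position 3: 'i'
  Position 2: 'c'
  Position 1: 'o'
  Position 0: 'c'
Reversed: ipiicoc

ipiicoc


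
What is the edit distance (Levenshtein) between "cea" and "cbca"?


Computing edit distance: "cea" -> "cbca"
DP table:
           c    b    c    a
      0    1    2    3    4
  c   1    0    1    2    3
  e   2    1    1    2    3
  a   3    2    2    2    2
Edit distance = dp[3][4] = 2

2


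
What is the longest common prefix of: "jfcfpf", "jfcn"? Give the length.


Words: jfcfpf, jfcn
  Position 0: all 'j' => match
  Position 1: all 'f' => match
  Position 2: all 'c' => match
  Position 3: ('f', 'n') => mismatch, stop
LCP = "jfc" (length 3)

3


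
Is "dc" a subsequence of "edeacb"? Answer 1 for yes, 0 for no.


Check if "dc" is a subsequence of "edeacb"
Greedy scan:
  Position 0 ('e'): no match needed
  Position 1 ('d'): matches sub[0] = 'd'
  Position 2 ('e'): no match needed
  Position 3 ('a'): no match needed
  Position 4 ('c'): matches sub[1] = 'c'
  Position 5 ('b'): no match needed
All 2 characters matched => is a subsequence

1


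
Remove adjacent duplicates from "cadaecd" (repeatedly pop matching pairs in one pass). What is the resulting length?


Input: cadaecd
Stack-based adjacent duplicate removal:
  Read 'c': push. Stack: c
  Read 'a': push. Stack: ca
  Read 'd': push. Stack: cad
  Read 'a': push. Stack: cada
  Read 'e': push. Stack: cadae
  Read 'c': push. Stack: cadaec
  Read 'd': push. Stack: cadaecd
Final stack: "cadaecd" (length 7)

7


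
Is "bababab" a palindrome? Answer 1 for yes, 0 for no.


Input: bababab
Reversed: bababab
  Compare pos 0 ('b') with pos 6 ('b'): match
  Compare pos 1 ('a') with pos 5 ('a'): match
  Compare pos 2 ('b') with pos 4 ('b'): match
Result: palindrome

1


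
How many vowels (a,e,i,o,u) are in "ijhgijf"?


Input: ijhgijf
Checking each character:
  'i' at position 0: vowel (running total: 1)
  'j' at position 1: consonant
  'h' at position 2: consonant
  'g' at position 3: consonant
  'i' at position 4: vowel (running total: 2)
  'j' at position 5: consonant
  'f' at position 6: consonant
Total vowels: 2

2


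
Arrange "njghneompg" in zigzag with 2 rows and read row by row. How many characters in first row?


Zigzag "njghneompg" into 2 rows:
Placing characters:
  'n' => row 0
  'j' => row 1
  'g' => row 0
  'h' => row 1
  'n' => row 0
  'e' => row 1
  'o' => row 0
  'm' => row 1
  'p' => row 0
  'g' => row 1
Rows:
  Row 0: "ngnop"
  Row 1: "jhemg"
First row length: 5

5


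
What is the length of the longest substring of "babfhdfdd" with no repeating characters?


Input: "babfhdfdd"
Sliding window (track last position of each char):
  Position 0 ('b'): window [0,0] length 1 -- new best
  Position 1 ('a'): window [0,1] length 2 -- new best
  Position 2 ('b'): repeat (last at 0), move window start to 1
  Position 2 ('b'): window [1,2] length 2
  Position 3 ('f'): window [1,3] length 3 -- new best
  Position 4 ('h'): window [1,4] length 4 -- new best
  Position 5 ('d'): window [1,5] length 5 -- new best
  Position 6 ('f'): repeat (last at 3), move window start to 4
  Position 6 ('f'): window [4,6] length 3
  Position 7 ('d'): repeat (last at 5), move window start to 6
  Position 7 ('d'): window [6,7] length 2
  Position 8 ('d'): repeat (last at 7), move window start to 8
  Position 8 ('d'): window [8,8] length 1
Longest substring with no repeats: "abfhd" with length 5

5


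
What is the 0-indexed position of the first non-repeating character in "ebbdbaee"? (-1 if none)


Input: ebbdbaee
Character frequencies:
  'a': 1
  'b': 3
  'd': 1
  'e': 3
Scanning left to right for freq == 1:
  Position 0 ('e'): freq=3, skip
  Position 1 ('b'): freq=3, skip
  Position 2 ('b'): freq=3, skip
  Position 3 ('d'): unique! => answer = 3

3


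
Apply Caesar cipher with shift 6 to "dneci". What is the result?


Caesar cipher: shift "dneci" by 6
  'd' (pos 3) + 6 = pos 9 = 'j'
  'n' (pos 13) + 6 = pos 19 = 't'
  'e' (pos 4) + 6 = pos 10 = 'k'
  'c' (pos 2) + 6 = pos 8 = 'i'
  'i' (pos 8) + 6 = pos 14 = 'o'
Result: jtkio

jtkio


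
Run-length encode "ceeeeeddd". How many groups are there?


Input: ceeeeeddd
Scanning for consecutive runs:
  Group 1: 'c' x 1 (positions 0-0)
  Group 2: 'e' x 5 (positions 1-5)
  Group 3: 'd' x 3 (positions 6-8)
Total groups: 3

3


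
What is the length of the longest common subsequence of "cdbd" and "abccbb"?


LCS of "cdbd" and "abccbb"
DP table:
           a    b    c    c    b    b
      0    0    0    0    0    0    0
  c   0    0    0    1    1    1    1
  d   0    0    0    1    1    1    1
  b   0    0    1    1    1    2    2
  d   0    0    1    1    1    2    2
LCS length = dp[4][6] = 2

2


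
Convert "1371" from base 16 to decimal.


Input: "1371" in base 16
Positional expansion:
  Digit '1' (value 1) x 16^3 = 4096
  Digit '3' (value 3) x 16^2 = 768
  Digit '7' (value 7) x 16^1 = 112
  Digit '1' (value 1) x 16^0 = 1
Sum = 4977

4977


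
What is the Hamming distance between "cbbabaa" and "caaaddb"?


Comparing "cbbabaa" and "caaaddb" position by position:
  Position 0: 'c' vs 'c' => same
  Position 1: 'b' vs 'a' => differ
  Position 2: 'b' vs 'a' => differ
  Position 3: 'a' vs 'a' => same
  Position 4: 'b' vs 'd' => differ
  Position 5: 'a' vs 'd' => differ
  Position 6: 'a' vs 'b' => differ
Total differences (Hamming distance): 5

5


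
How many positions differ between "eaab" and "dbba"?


Comparing "eaab" and "dbba" position by position:
  Position 0: 'e' vs 'd' => DIFFER
  Position 1: 'a' vs 'b' => DIFFER
  Position 2: 'a' vs 'b' => DIFFER
  Position 3: 'b' vs 'a' => DIFFER
Positions that differ: 4

4


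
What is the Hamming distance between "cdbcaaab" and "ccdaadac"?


Comparing "cdbcaaab" and "ccdaadac" position by position:
  Position 0: 'c' vs 'c' => same
  Position 1: 'd' vs 'c' => differ
  Position 2: 'b' vs 'd' => differ
  Position 3: 'c' vs 'a' => differ
  Position 4: 'a' vs 'a' => same
  Position 5: 'a' vs 'd' => differ
  Position 6: 'a' vs 'a' => same
  Position 7: 'b' vs 'c' => differ
Total differences (Hamming distance): 5

5


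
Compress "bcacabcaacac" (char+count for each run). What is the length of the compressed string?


Input: bcacabcaacac
Runs:
  'b' x 1 => "b1"
  'c' x 1 => "c1"
  'a' x 1 => "a1"
  'c' x 1 => "c1"
  'a' x 1 => "a1"
  'b' x 1 => "b1"
  'c' x 1 => "c1"
  'a' x 2 => "a2"
  'c' x 1 => "c1"
  'a' x 1 => "a1"
  'c' x 1 => "c1"
Compressed: "b1c1a1c1a1b1c1a2c1a1c1"
Compressed length: 22

22


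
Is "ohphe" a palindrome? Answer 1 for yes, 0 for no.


Input: ohphe
Reversed: ehpho
  Compare pos 0 ('o') with pos 4 ('e'): MISMATCH
  Compare pos 1 ('h') with pos 3 ('h'): match
Result: not a palindrome

0


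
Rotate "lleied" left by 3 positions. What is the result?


Input: "lleied", rotate left by 3
First 3 characters: "lle"
Remaining characters: "ied"
Concatenate remaining + first: "ied" + "lle" = "iedlle"

iedlle


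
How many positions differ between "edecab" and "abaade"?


Comparing "edecab" and "abaade" position by position:
  Position 0: 'e' vs 'a' => DIFFER
  Position 1: 'd' vs 'b' => DIFFER
  Position 2: 'e' vs 'a' => DIFFER
  Position 3: 'c' vs 'a' => DIFFER
  Position 4: 'a' vs 'd' => DIFFER
  Position 5: 'b' vs 'e' => DIFFER
Positions that differ: 6

6


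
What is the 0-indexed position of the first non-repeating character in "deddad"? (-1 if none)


Input: deddad
Character frequencies:
  'a': 1
  'd': 4
  'e': 1
Scanning left to right for freq == 1:
  Position 0 ('d'): freq=4, skip
  Position 1 ('e'): unique! => answer = 1

1


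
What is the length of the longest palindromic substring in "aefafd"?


Input: "aefafd"
Checking substrings for palindromes:
  [2:5] "faf" (len 3) => palindrome
Longest palindromic substring: "faf" with length 3

3


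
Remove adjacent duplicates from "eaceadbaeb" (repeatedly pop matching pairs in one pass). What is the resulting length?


Input: eaceadbaeb
Stack-based adjacent duplicate removal:
  Read 'e': push. Stack: e
  Read 'a': push. Stack: ea
  Read 'c': push. Stack: eac
  Read 'e': push. Stack: eace
  Read 'a': push. Stack: eacea
  Read 'd': push. Stack: eacead
  Read 'b': push. Stack: eaceadb
  Read 'a': push. Stack: eaceadba
  Read 'e': push. Stack: eaceadbae
  Read 'b': push. Stack: eaceadbaeb
Final stack: "eaceadbaeb" (length 10)

10


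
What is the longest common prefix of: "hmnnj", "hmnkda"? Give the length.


Words: hmnnj, hmnkda
  Position 0: all 'h' => match
  Position 1: all 'm' => match
  Position 2: all 'n' => match
  Position 3: ('n', 'k') => mismatch, stop
LCP = "hmn" (length 3)

3


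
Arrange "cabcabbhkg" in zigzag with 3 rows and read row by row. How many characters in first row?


Zigzag "cabcabbhkg" into 3 rows:
Placing characters:
  'c' => row 0
  'a' => row 1
  'b' => row 2
  'c' => row 1
  'a' => row 0
  'b' => row 1
  'b' => row 2
  'h' => row 1
  'k' => row 0
  'g' => row 1
Rows:
  Row 0: "cak"
  Row 1: "acbhg"
  Row 2: "bb"
First row length: 3

3


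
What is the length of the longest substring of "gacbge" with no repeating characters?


Input: "gacbge"
Sliding window (track last position of each char):
  Position 0 ('g'): window [0,0] length 1 -- new best
  Position 1 ('a'): window [0,1] length 2 -- new best
  Position 2 ('c'): window [0,2] length 3 -- new best
  Position 3 ('b'): window [0,3] length 4 -- new best
  Position 4 ('g'): repeat (last at 0), move window start to 1
  Position 4 ('g'): window [1,4] length 4
  Position 5 ('e'): window [1,5] length 5 -- new best
Longest substring with no repeats: "acbge" with length 5

5


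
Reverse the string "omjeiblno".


Input: omjeiblno
Reading characters right to left:
  Position 8: 'o'
  Position 7: 'n'
  Position 6: 'l'
  Position 5: 'b'
  Position 4: 'i'
  Position 3: 'e'
  Position 2: 'j'
  Position 1: 'm'
  Position 0: 'o'
Reversed: onlbiejmo

onlbiejmo


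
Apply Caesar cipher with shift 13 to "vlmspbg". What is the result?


Caesar cipher: shift "vlmspbg" by 13
  'v' (pos 21) + 13 = pos 8 = 'i'
  'l' (pos 11) + 13 = pos 24 = 'y'
  'm' (pos 12) + 13 = pos 25 = 'z'
  's' (pos 18) + 13 = pos 5 = 'f'
  'p' (pos 15) + 13 = pos 2 = 'c'
  'b' (pos 1) + 13 = pos 14 = 'o'
  'g' (pos 6) + 13 = pos 19 = 't'
Result: iyzfcot

iyzfcot


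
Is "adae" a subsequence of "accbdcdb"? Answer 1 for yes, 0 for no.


Check if "adae" is a subsequence of "accbdcdb"
Greedy scan:
  Position 0 ('a'): matches sub[0] = 'a'
  Position 1 ('c'): no match needed
  Position 2 ('c'): no match needed
  Position 3 ('b'): no match needed
  Position 4 ('d'): matches sub[1] = 'd'
  Position 5 ('c'): no match needed
  Position 6 ('d'): no match needed
  Position 7 ('b'): no match needed
Only matched 2/4 characters => not a subsequence

0


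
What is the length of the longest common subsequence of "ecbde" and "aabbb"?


LCS of "ecbde" and "aabbb"
DP table:
           a    a    b    b    b
      0    0    0    0    0    0
  e   0    0    0    0    0    0
  c   0    0    0    0    0    0
  b   0    0    0    1    1    1
  d   0    0    0    1    1    1
  e   0    0    0    1    1    1
LCS length = dp[5][5] = 1

1


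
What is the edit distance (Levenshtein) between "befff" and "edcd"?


Computing edit distance: "befff" -> "edcd"
DP table:
           e    d    c    d
      0    1    2    3    4
  b   1    1    2    3    4
  e   2    1    2    3    4
  f   3    2    2    3    4
  f   4    3    3    3    4
  f   5    4    4    4    4
Edit distance = dp[5][4] = 4

4


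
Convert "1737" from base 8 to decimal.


Input: "1737" in base 8
Positional expansion:
  Digit '1' (value 1) x 8^3 = 512
  Digit '7' (value 7) x 8^2 = 448
  Digit '3' (value 3) x 8^1 = 24
  Digit '7' (value 7) x 8^0 = 7
Sum = 991

991


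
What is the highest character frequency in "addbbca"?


Input: addbbca
Character counts:
  'a': 2
  'b': 2
  'c': 1
  'd': 2
Maximum frequency: 2

2


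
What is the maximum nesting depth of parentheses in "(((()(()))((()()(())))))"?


Input: "(((()(()))((()()(())))))"
Tracking depth:
  Position 0 '(': depth becomes 1
  Position 1 '(': depth becomes 2
  Position 2 '(': depth becomes 3
  Position 3 '(': depth becomes 4
  Position 4 ')': depth becomes 3
  Position 5 '(': depth becomes 4
  Position 6 '(': depth becomes 5
  Position 7 ')': depth becomes 4
  Position 8 ')': depth becomes 3
  Position 9 ')': depth becomes 2
  Position 10 '(': depth becomes 3
  Position 11 '(': depth becomes 4
  Position 12 '(': depth becomes 5
  Position 13 ')': depth becomes 4
  Position 14 '(': depth becomes 5
  Position 15 ')': depth becomes 4
  Position 16 '(': depth becomes 5
  Position 17 '(': depth becomes 6
  Position 18 ')': depth becomes 5
  Position 19 ')': depth becomes 4
  Position 20 ')': depth becomes 3
  Position 21 ')': depth becomes 2
  Position 22 ')': depth becomes 1
  Position 23 ')': depth becomes 0
Maximum depth reached: 6

6


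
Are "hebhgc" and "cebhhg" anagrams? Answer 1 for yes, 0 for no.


Strings: "hebhgc", "cebhhg"
Sorted first:  bceghh
Sorted second: bceghh
Sorted forms match => anagrams

1


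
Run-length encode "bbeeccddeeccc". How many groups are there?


Input: bbeeccddeeccc
Scanning for consecutive runs:
  Group 1: 'b' x 2 (positions 0-1)
  Group 2: 'e' x 2 (positions 2-3)
  Group 3: 'c' x 2 (positions 4-5)
  Group 4: 'd' x 2 (positions 6-7)
  Group 5: 'e' x 2 (positions 8-9)
  Group 6: 'c' x 3 (positions 10-12)
Total groups: 6

6


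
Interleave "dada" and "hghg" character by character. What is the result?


Interleaving "dada" and "hghg":
  Position 0: 'd' from first, 'h' from second => "dh"
  Position 1: 'a' from first, 'g' from second => "ag"
  Position 2: 'd' from first, 'h' from second => "dh"
  Position 3: 'a' from first, 'g' from second => "ag"
Result: dhagdhag

dhagdhag


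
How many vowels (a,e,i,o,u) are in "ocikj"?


Input: ocikj
Checking each character:
  'o' at position 0: vowel (running total: 1)
  'c' at position 1: consonant
  'i' at position 2: vowel (running total: 2)
  'k' at position 3: consonant
  'j' at position 4: consonant
Total vowels: 2

2


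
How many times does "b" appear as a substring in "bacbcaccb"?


Searching for "b" in "bacbcaccb"
Scanning each position:
  Position 0: "b" => MATCH
  Position 1: "a" => no
  Position 2: "c" => no
  Position 3: "b" => MATCH
  Position 4: "c" => no
  Position 5: "a" => no
  Position 6: "c" => no
  Position 7: "c" => no
  Position 8: "b" => MATCH
Total occurrences: 3

3


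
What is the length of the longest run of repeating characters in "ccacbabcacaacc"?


Input: "ccacbabcacaacc"
Scanning for longest run:
  Position 1 ('c'): continues run of 'c', length=2
  Position 2 ('a'): new char, reset run to 1
  Position 3 ('c'): new char, reset run to 1
  Position 4 ('b'): new char, reset run to 1
  Position 5 ('a'): new char, reset run to 1
  Position 6 ('b'): new char, reset run to 1
  Position 7 ('c'): new char, reset run to 1
  Position 8 ('a'): new char, reset run to 1
  Position 9 ('c'): new char, reset run to 1
  Position 10 ('a'): new char, reset run to 1
  Position 11 ('a'): continues run of 'a', length=2
  Position 12 ('c'): new char, reset run to 1
  Position 13 ('c'): continues run of 'c', length=2
Longest run: 'c' with length 2

2


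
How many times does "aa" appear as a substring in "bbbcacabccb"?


Searching for "aa" in "bbbcacabccb"
Scanning each position:
  Position 0: "bb" => no
  Position 1: "bb" => no
  Position 2: "bc" => no
  Position 3: "ca" => no
  Position 4: "ac" => no
  Position 5: "ca" => no
  Position 6: "ab" => no
  Position 7: "bc" => no
  Position 8: "cc" => no
  Position 9: "cb" => no
Total occurrences: 0

0


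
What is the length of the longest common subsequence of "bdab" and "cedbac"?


LCS of "bdab" and "cedbac"
DP table:
           c    e    d    b    a    c
      0    0    0    0    0    0    0
  b   0    0    0    0    1    1    1
  d   0    0    0    1    1    1    1
  a   0    0    0    1    1    2    2
  b   0    0    0    1    2    2    2
LCS length = dp[4][6] = 2

2


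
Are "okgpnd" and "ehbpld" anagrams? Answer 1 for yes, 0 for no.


Strings: "okgpnd", "ehbpld"
Sorted first:  dgknop
Sorted second: bdehlp
Differ at position 0: 'd' vs 'b' => not anagrams

0


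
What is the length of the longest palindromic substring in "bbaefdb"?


Input: "bbaefdb"
Checking substrings for palindromes:
  [0:2] "bb" (len 2) => palindrome
Longest palindromic substring: "bb" with length 2

2


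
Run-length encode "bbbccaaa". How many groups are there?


Input: bbbccaaa
Scanning for consecutive runs:
  Group 1: 'b' x 3 (positions 0-2)
  Group 2: 'c' x 2 (positions 3-4)
  Group 3: 'a' x 3 (positions 5-7)
Total groups: 3

3


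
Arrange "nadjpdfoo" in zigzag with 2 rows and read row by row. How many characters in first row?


Zigzag "nadjpdfoo" into 2 rows:
Placing characters:
  'n' => row 0
  'a' => row 1
  'd' => row 0
  'j' => row 1
  'p' => row 0
  'd' => row 1
  'f' => row 0
  'o' => row 1
  'o' => row 0
Rows:
  Row 0: "ndpfo"
  Row 1: "ajdo"
First row length: 5

5


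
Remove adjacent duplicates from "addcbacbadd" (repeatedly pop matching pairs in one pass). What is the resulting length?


Input: addcbacbadd
Stack-based adjacent duplicate removal:
  Read 'a': push. Stack: a
  Read 'd': push. Stack: ad
  Read 'd': matches stack top 'd' => pop. Stack: a
  Read 'c': push. Stack: ac
  Read 'b': push. Stack: acb
  Read 'a': push. Stack: acba
  Read 'c': push. Stack: acbac
  Read 'b': push. Stack: acbacb
  Read 'a': push. Stack: acbacba
  Read 'd': push. Stack: acbacbad
  Read 'd': matches stack top 'd' => pop. Stack: acbacba
Final stack: "acbacba" (length 7)

7


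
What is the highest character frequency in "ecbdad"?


Input: ecbdad
Character counts:
  'a': 1
  'b': 1
  'c': 1
  'd': 2
  'e': 1
Maximum frequency: 2

2


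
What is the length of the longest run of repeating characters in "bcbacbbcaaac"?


Input: "bcbacbbcaaac"
Scanning for longest run:
  Position 1 ('c'): new char, reset run to 1
  Position 2 ('b'): new char, reset run to 1
  Position 3 ('a'): new char, reset run to 1
  Position 4 ('c'): new char, reset run to 1
  Position 5 ('b'): new char, reset run to 1
  Position 6 ('b'): continues run of 'b', length=2
  Position 7 ('c'): new char, reset run to 1
  Position 8 ('a'): new char, reset run to 1
  Position 9 ('a'): continues run of 'a', length=2
  Position 10 ('a'): continues run of 'a', length=3
  Position 11 ('c'): new char, reset run to 1
Longest run: 'a' with length 3

3


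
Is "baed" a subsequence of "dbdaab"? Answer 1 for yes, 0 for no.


Check if "baed" is a subsequence of "dbdaab"
Greedy scan:
  Position 0 ('d'): no match needed
  Position 1 ('b'): matches sub[0] = 'b'
  Position 2 ('d'): no match needed
  Position 3 ('a'): matches sub[1] = 'a'
  Position 4 ('a'): no match needed
  Position 5 ('b'): no match needed
Only matched 2/4 characters => not a subsequence

0


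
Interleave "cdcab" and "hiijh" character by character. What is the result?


Interleaving "cdcab" and "hiijh":
  Position 0: 'c' from first, 'h' from second => "ch"
  Position 1: 'd' from first, 'i' from second => "di"
  Position 2: 'c' from first, 'i' from second => "ci"
  Position 3: 'a' from first, 'j' from second => "aj"
  Position 4: 'b' from first, 'h' from second => "bh"
Result: chdiciajbh

chdiciajbh


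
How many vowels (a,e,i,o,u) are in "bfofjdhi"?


Input: bfofjdhi
Checking each character:
  'b' at position 0: consonant
  'f' at position 1: consonant
  'o' at position 2: vowel (running total: 1)
  'f' at position 3: consonant
  'j' at position 4: consonant
  'd' at position 5: consonant
  'h' at position 6: consonant
  'i' at position 7: vowel (running total: 2)
Total vowels: 2

2


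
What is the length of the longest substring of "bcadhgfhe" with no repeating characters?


Input: "bcadhgfhe"
Sliding window (track last position of each char):
  Position 0 ('b'): window [0,0] length 1 -- new best
  Position 1 ('c'): window [0,1] length 2 -- new best
  Position 2 ('a'): window [0,2] length 3 -- new best
  Position 3 ('d'): window [0,3] length 4 -- new best
  Position 4 ('h'): window [0,4] length 5 -- new best
  Position 5 ('g'): window [0,5] length 6 -- new best
  Position 6 ('f'): window [0,6] length 7 -- new best
  Position 7 ('h'): repeat (last at 4), move window start to 5
  Position 7 ('h'): window [5,7] length 3
  Position 8 ('e'): window [5,8] length 4
Longest substring with no repeats: "bcadhgf" with length 7

7


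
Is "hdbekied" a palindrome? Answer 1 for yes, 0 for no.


Input: hdbekied
Reversed: deikebdh
  Compare pos 0 ('h') with pos 7 ('d'): MISMATCH
  Compare pos 1 ('d') with pos 6 ('e'): MISMATCH
  Compare pos 2 ('b') with pos 5 ('i'): MISMATCH
  Compare pos 3 ('e') with pos 4 ('k'): MISMATCH
Result: not a palindrome

0


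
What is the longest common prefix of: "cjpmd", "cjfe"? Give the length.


Words: cjpmd, cjfe
  Position 0: all 'c' => match
  Position 1: all 'j' => match
  Position 2: ('p', 'f') => mismatch, stop
LCP = "cj" (length 2)

2


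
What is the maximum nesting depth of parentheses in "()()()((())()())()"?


Input: "()()()((())()())()"
Tracking depth:
  Position 0 '(': depth becomes 1
  Position 1 ')': depth becomes 0
  Position 2 '(': depth becomes 1
  Position 3 ')': depth becomes 0
  Position 4 '(': depth becomes 1
  Position 5 ')': depth becomes 0
  Position 6 '(': depth becomes 1
  Position 7 '(': depth becomes 2
  Position 8 '(': depth becomes 3
  Position 9 ')': depth becomes 2
  Position 10 ')': depth becomes 1
  Position 11 '(': depth becomes 2
  Position 12 ')': depth becomes 1
  Position 13 '(': depth becomes 2
  Position 14 ')': depth becomes 1
  Position 15 ')': depth becomes 0
  Position 16 '(': depth becomes 1
  Position 17 ')': depth becomes 0
Maximum depth reached: 3

3


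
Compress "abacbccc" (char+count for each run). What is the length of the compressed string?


Input: abacbccc
Runs:
  'a' x 1 => "a1"
  'b' x 1 => "b1"
  'a' x 1 => "a1"
  'c' x 1 => "c1"
  'b' x 1 => "b1"
  'c' x 3 => "c3"
Compressed: "a1b1a1c1b1c3"
Compressed length: 12

12


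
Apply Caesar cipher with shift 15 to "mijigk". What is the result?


Caesar cipher: shift "mijigk" by 15
  'm' (pos 12) + 15 = pos 1 = 'b'
  'i' (pos 8) + 15 = pos 23 = 'x'
  'j' (pos 9) + 15 = pos 24 = 'y'
  'i' (pos 8) + 15 = pos 23 = 'x'
  'g' (pos 6) + 15 = pos 21 = 'v'
  'k' (pos 10) + 15 = pos 25 = 'z'
Result: bxyxvz

bxyxvz


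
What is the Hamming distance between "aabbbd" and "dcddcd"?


Comparing "aabbbd" and "dcddcd" position by position:
  Position 0: 'a' vs 'd' => differ
  Position 1: 'a' vs 'c' => differ
  Position 2: 'b' vs 'd' => differ
  Position 3: 'b' vs 'd' => differ
  Position 4: 'b' vs 'c' => differ
  Position 5: 'd' vs 'd' => same
Total differences (Hamming distance): 5

5


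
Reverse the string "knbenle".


Input: knbenle
Reading characters right to left:
  Position 6: 'e'
  Position 5: 'l'
  Position 4: 'n'
  Position 3: 'e'
  Position 2: 'b'
  Position 1: 'n'
  Position 0: 'k'
Reversed: elnebnk

elnebnk


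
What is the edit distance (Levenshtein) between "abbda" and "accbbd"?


Computing edit distance: "abbda" -> "accbbd"
DP table:
           a    c    c    b    b    d
      0    1    2    3    4    5    6
  a   1    0    1    2    3    4    5
  b   2    1    1    2    2    3    4
  b   3    2    2    2    2    2    3
  d   4    3    3    3    3    3    2
  a   5    4    4    4    4    4    3
Edit distance = dp[5][6] = 3

3


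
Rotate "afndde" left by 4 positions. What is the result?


Input: "afndde", rotate left by 4
First 4 characters: "afnd"
Remaining characters: "de"
Concatenate remaining + first: "de" + "afnd" = "deafnd"

deafnd


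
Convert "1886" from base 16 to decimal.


Input: "1886" in base 16
Positional expansion:
  Digit '1' (value 1) x 16^3 = 4096
  Digit '8' (value 8) x 16^2 = 2048
  Digit '8' (value 8) x 16^1 = 128
  Digit '6' (value 6) x 16^0 = 6
Sum = 6278

6278


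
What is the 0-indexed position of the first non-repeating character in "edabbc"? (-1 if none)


Input: edabbc
Character frequencies:
  'a': 1
  'b': 2
  'c': 1
  'd': 1
  'e': 1
Scanning left to right for freq == 1:
  Position 0 ('e'): unique! => answer = 0

0


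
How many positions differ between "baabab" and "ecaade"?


Comparing "baabab" and "ecaade" position by position:
  Position 0: 'b' vs 'e' => DIFFER
  Position 1: 'a' vs 'c' => DIFFER
  Position 2: 'a' vs 'a' => same
  Position 3: 'b' vs 'a' => DIFFER
  Position 4: 'a' vs 'd' => DIFFER
  Position 5: 'b' vs 'e' => DIFFER
Positions that differ: 5

5


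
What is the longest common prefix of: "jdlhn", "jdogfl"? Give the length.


Words: jdlhn, jdogfl
  Position 0: all 'j' => match
  Position 1: all 'd' => match
  Position 2: ('l', 'o') => mismatch, stop
LCP = "jd" (length 2)

2


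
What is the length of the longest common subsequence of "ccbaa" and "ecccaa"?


LCS of "ccbaa" and "ecccaa"
DP table:
           e    c    c    c    a    a
      0    0    0    0    0    0    0
  c   0    0    1    1    1    1    1
  c   0    0    1    2    2    2    2
  b   0    0    1    2    2    2    2
  a   0    0    1    2    2    3    3
  a   0    0    1    2    2    3    4
LCS length = dp[5][6] = 4

4


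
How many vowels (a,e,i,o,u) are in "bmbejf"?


Input: bmbejf
Checking each character:
  'b' at position 0: consonant
  'm' at position 1: consonant
  'b' at position 2: consonant
  'e' at position 3: vowel (running total: 1)
  'j' at position 4: consonant
  'f' at position 5: consonant
Total vowels: 1

1


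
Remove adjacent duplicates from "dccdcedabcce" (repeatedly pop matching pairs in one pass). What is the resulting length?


Input: dccdcedabcce
Stack-based adjacent duplicate removal:
  Read 'd': push. Stack: d
  Read 'c': push. Stack: dc
  Read 'c': matches stack top 'c' => pop. Stack: d
  Read 'd': matches stack top 'd' => pop. Stack: (empty)
  Read 'c': push. Stack: c
  Read 'e': push. Stack: ce
  Read 'd': push. Stack: ced
  Read 'a': push. Stack: ceda
  Read 'b': push. Stack: cedab
  Read 'c': push. Stack: cedabc
  Read 'c': matches stack top 'c' => pop. Stack: cedab
  Read 'e': push. Stack: cedabe
Final stack: "cedabe" (length 6)

6


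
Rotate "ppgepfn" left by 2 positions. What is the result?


Input: "ppgepfn", rotate left by 2
First 2 characters: "pp"
Remaining characters: "gepfn"
Concatenate remaining + first: "gepfn" + "pp" = "gepfnpp"

gepfnpp


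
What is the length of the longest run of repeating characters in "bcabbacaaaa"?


Input: "bcabbacaaaa"
Scanning for longest run:
  Position 1 ('c'): new char, reset run to 1
  Position 2 ('a'): new char, reset run to 1
  Position 3 ('b'): new char, reset run to 1
  Position 4 ('b'): continues run of 'b', length=2
  Position 5 ('a'): new char, reset run to 1
  Position 6 ('c'): new char, reset run to 1
  Position 7 ('a'): new char, reset run to 1
  Position 8 ('a'): continues run of 'a', length=2
  Position 9 ('a'): continues run of 'a', length=3
  Position 10 ('a'): continues run of 'a', length=4
Longest run: 'a' with length 4

4


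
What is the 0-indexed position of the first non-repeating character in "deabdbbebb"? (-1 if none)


Input: deabdbbebb
Character frequencies:
  'a': 1
  'b': 5
  'd': 2
  'e': 2
Scanning left to right for freq == 1:
  Position 0 ('d'): freq=2, skip
  Position 1 ('e'): freq=2, skip
  Position 2 ('a'): unique! => answer = 2

2


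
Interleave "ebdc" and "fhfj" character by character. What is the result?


Interleaving "ebdc" and "fhfj":
  Position 0: 'e' from first, 'f' from second => "ef"
  Position 1: 'b' from first, 'h' from second => "bh"
  Position 2: 'd' from first, 'f' from second => "df"
  Position 3: 'c' from first, 'j' from second => "cj"
Result: efbhdfcj

efbhdfcj


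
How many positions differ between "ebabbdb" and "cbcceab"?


Comparing "ebabbdb" and "cbcceab" position by position:
  Position 0: 'e' vs 'c' => DIFFER
  Position 1: 'b' vs 'b' => same
  Position 2: 'a' vs 'c' => DIFFER
  Position 3: 'b' vs 'c' => DIFFER
  Position 4: 'b' vs 'e' => DIFFER
  Position 5: 'd' vs 'a' => DIFFER
  Position 6: 'b' vs 'b' => same
Positions that differ: 5

5


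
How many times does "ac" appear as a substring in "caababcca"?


Searching for "ac" in "caababcca"
Scanning each position:
  Position 0: "ca" => no
  Position 1: "aa" => no
  Position 2: "ab" => no
  Position 3: "ba" => no
  Position 4: "ab" => no
  Position 5: "bc" => no
  Position 6: "cc" => no
  Position 7: "ca" => no
Total occurrences: 0

0


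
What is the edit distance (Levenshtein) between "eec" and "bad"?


Computing edit distance: "eec" -> "bad"
DP table:
           b    a    d
      0    1    2    3
  e   1    1    2    3
  e   2    2    2    3
  c   3    3    3    3
Edit distance = dp[3][3] = 3

3


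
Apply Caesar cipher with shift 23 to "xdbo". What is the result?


Caesar cipher: shift "xdbo" by 23
  'x' (pos 23) + 23 = pos 20 = 'u'
  'd' (pos 3) + 23 = pos 0 = 'a'
  'b' (pos 1) + 23 = pos 24 = 'y'
  'o' (pos 14) + 23 = pos 11 = 'l'
Result: uayl

uayl


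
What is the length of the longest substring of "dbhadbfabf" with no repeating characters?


Input: "dbhadbfabf"
Sliding window (track last position of each char):
  Position 0 ('d'): window [0,0] length 1 -- new best
  Position 1 ('b'): window [0,1] length 2 -- new best
  Position 2 ('h'): window [0,2] length 3 -- new best
  Position 3 ('a'): window [0,3] length 4 -- new best
  Position 4 ('d'): repeat (last at 0), move window start to 1
  Position 4 ('d'): window [1,4] length 4
  Position 5 ('b'): repeat (last at 1), move window start to 2
  Position 5 ('b'): window [2,5] length 4
  Position 6 ('f'): window [2,6] length 5 -- new best
  Position 7 ('a'): repeat (last at 3), move window start to 4
  Position 7 ('a'): window [4,7] length 4
  Position 8 ('b'): repeat (last at 5), move window start to 6
  Position 8 ('b'): window [6,8] length 3
  Position 9 ('f'): repeat (last at 6), move window start to 7
  Position 9 ('f'): window [7,9] length 3
Longest substring with no repeats: "hadbf" with length 5

5


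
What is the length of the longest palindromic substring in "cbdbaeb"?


Input: "cbdbaeb"
Checking substrings for palindromes:
  [1:4] "bdb" (len 3) => palindrome
Longest palindromic substring: "bdb" with length 3

3


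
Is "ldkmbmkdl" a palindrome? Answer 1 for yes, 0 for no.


Input: ldkmbmkdl
Reversed: ldkmbmkdl
  Compare pos 0 ('l') with pos 8 ('l'): match
  Compare pos 1 ('d') with pos 7 ('d'): match
  Compare pos 2 ('k') with pos 6 ('k'): match
  Compare pos 3 ('m') with pos 5 ('m'): match
Result: palindrome

1


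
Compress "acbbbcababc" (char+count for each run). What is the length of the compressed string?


Input: acbbbcababc
Runs:
  'a' x 1 => "a1"
  'c' x 1 => "c1"
  'b' x 3 => "b3"
  'c' x 1 => "c1"
  'a' x 1 => "a1"
  'b' x 1 => "b1"
  'a' x 1 => "a1"
  'b' x 1 => "b1"
  'c' x 1 => "c1"
Compressed: "a1c1b3c1a1b1a1b1c1"
Compressed length: 18

18


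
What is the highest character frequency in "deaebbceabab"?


Input: deaebbceabab
Character counts:
  'a': 3
  'b': 4
  'c': 1
  'd': 1
  'e': 3
Maximum frequency: 4

4


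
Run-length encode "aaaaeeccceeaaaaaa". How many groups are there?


Input: aaaaeeccceeaaaaaa
Scanning for consecutive runs:
  Group 1: 'a' x 4 (positions 0-3)
  Group 2: 'e' x 2 (positions 4-5)
  Group 3: 'c' x 3 (positions 6-8)
  Group 4: 'e' x 2 (positions 9-10)
  Group 5: 'a' x 6 (positions 11-16)
Total groups: 5

5


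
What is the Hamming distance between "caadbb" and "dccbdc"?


Comparing "caadbb" and "dccbdc" position by position:
  Position 0: 'c' vs 'd' => differ
  Position 1: 'a' vs 'c' => differ
  Position 2: 'a' vs 'c' => differ
  Position 3: 'd' vs 'b' => differ
  Position 4: 'b' vs 'd' => differ
  Position 5: 'b' vs 'c' => differ
Total differences (Hamming distance): 6

6


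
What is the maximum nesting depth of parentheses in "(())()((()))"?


Input: "(())()((()))"
Tracking depth:
  Position 0 '(': depth becomes 1
  Position 1 '(': depth becomes 2
  Position 2 ')': depth becomes 1
  Position 3 ')': depth becomes 0
  Position 4 '(': depth becomes 1
  Position 5 ')': depth becomes 0
  Position 6 '(': depth becomes 1
  Position 7 '(': depth becomes 2
  Position 8 '(': depth becomes 3
  Position 9 ')': depth becomes 2
  Position 10 ')': depth becomes 1
  Position 11 ')': depth becomes 0
Maximum depth reached: 3

3


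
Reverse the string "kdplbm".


Input: kdplbm
Reading characters right to left:
  Position 5: 'm'
  Position 4: 'b'
  Position 3: 'l'
  Position 2: 'p'
  Position 1: 'd'
  Position 0: 'k'
Reversed: mblpdk

mblpdk


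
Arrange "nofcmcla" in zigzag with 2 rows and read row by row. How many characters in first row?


Zigzag "nofcmcla" into 2 rows:
Placing characters:
  'n' => row 0
  'o' => row 1
  'f' => row 0
  'c' => row 1
  'm' => row 0
  'c' => row 1
  'l' => row 0
  'a' => row 1
Rows:
  Row 0: "nfml"
  Row 1: "occa"
First row length: 4

4


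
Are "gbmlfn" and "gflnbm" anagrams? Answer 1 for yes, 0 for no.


Strings: "gbmlfn", "gflnbm"
Sorted first:  bfglmn
Sorted second: bfglmn
Sorted forms match => anagrams

1


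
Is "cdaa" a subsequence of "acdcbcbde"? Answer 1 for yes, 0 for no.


Check if "cdaa" is a subsequence of "acdcbcbde"
Greedy scan:
  Position 0 ('a'): no match needed
  Position 1 ('c'): matches sub[0] = 'c'
  Position 2 ('d'): matches sub[1] = 'd'
  Position 3 ('c'): no match needed
  Position 4 ('b'): no match needed
  Position 5 ('c'): no match needed
  Position 6 ('b'): no match needed
  Position 7 ('d'): no match needed
  Position 8 ('e'): no match needed
Only matched 2/4 characters => not a subsequence

0


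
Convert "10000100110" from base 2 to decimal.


Input: "10000100110" in base 2
Positional expansion:
  Digit '1' (value 1) x 2^10 = 1024
  Digit '0' (value 0) x 2^9 = 0
  Digit '0' (value 0) x 2^8 = 0
  Digit '0' (value 0) x 2^7 = 0
  Digit '0' (value 0) x 2^6 = 0
  Digit '1' (value 1) x 2^5 = 32
  Digit '0' (value 0) x 2^4 = 0
  Digit '0' (value 0) x 2^3 = 0
  Digit '1' (value 1) x 2^2 = 4
  Digit '1' (value 1) x 2^1 = 2
  Digit '0' (value 0) x 2^0 = 0
Sum = 1062

1062


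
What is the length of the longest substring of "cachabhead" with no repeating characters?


Input: "cachabhead"
Sliding window (track last position of each char):
  Position 0 ('c'): window [0,0] length 1 -- new best
  Position 1 ('a'): window [0,1] length 2 -- new best
  Position 2 ('c'): repeat (last at 0), move window start to 1
  Position 2 ('c'): window [1,2] length 2
  Position 3 ('h'): window [1,3] length 3 -- new best
  Position 4 ('a'): repeat (last at 1), move window start to 2
  Position 4 ('a'): window [2,4] length 3
  Position 5 ('b'): window [2,5] length 4 -- new best
  Position 6 ('h'): repeat (last at 3), move window start to 4
  Position 6 ('h'): window [4,6] length 3
  Position 7 ('e'): window [4,7] length 4
  Position 8 ('a'): repeat (last at 4), move window start to 5
  Position 8 ('a'): window [5,8] length 4
  Position 9 ('d'): window [5,9] length 5 -- new best
Longest substring with no repeats: "bhead" with length 5

5


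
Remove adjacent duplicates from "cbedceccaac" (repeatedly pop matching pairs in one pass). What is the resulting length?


Input: cbedceccaac
Stack-based adjacent duplicate removal:
  Read 'c': push. Stack: c
  Read 'b': push. Stack: cb
  Read 'e': push. Stack: cbe
  Read 'd': push. Stack: cbed
  Read 'c': push. Stack: cbedc
  Read 'e': push. Stack: cbedce
  Read 'c': push. Stack: cbedcec
  Read 'c': matches stack top 'c' => pop. Stack: cbedce
  Read 'a': push. Stack: cbedcea
  Read 'a': matches stack top 'a' => pop. Stack: cbedce
  Read 'c': push. Stack: cbedcec
Final stack: "cbedcec" (length 7)

7


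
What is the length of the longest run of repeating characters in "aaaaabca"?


Input: "aaaaabca"
Scanning for longest run:
  Position 1 ('a'): continues run of 'a', length=2
  Position 2 ('a'): continues run of 'a', length=3
  Position 3 ('a'): continues run of 'a', length=4
  Position 4 ('a'): continues run of 'a', length=5
  Position 5 ('b'): new char, reset run to 1
  Position 6 ('c'): new char, reset run to 1
  Position 7 ('a'): new char, reset run to 1
Longest run: 'a' with length 5

5


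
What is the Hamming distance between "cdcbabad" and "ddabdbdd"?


Comparing "cdcbabad" and "ddabdbdd" position by position:
  Position 0: 'c' vs 'd' => differ
  Position 1: 'd' vs 'd' => same
  Position 2: 'c' vs 'a' => differ
  Position 3: 'b' vs 'b' => same
  Position 4: 'a' vs 'd' => differ
  Position 5: 'b' vs 'b' => same
  Position 6: 'a' vs 'd' => differ
  Position 7: 'd' vs 'd' => same
Total differences (Hamming distance): 4

4


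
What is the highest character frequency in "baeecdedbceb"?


Input: baeecdedbceb
Character counts:
  'a': 1
  'b': 3
  'c': 2
  'd': 2
  'e': 4
Maximum frequency: 4

4


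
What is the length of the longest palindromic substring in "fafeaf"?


Input: "fafeaf"
Checking substrings for palindromes:
  [0:3] "faf" (len 3) => palindrome
Longest palindromic substring: "faf" with length 3

3


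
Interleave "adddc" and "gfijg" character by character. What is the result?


Interleaving "adddc" and "gfijg":
  Position 0: 'a' from first, 'g' from second => "ag"
  Position 1: 'd' from first, 'f' from second => "df"
  Position 2: 'd' from first, 'i' from second => "di"
  Position 3: 'd' from first, 'j' from second => "dj"
  Position 4: 'c' from first, 'g' from second => "cg"
Result: agdfdidjcg

agdfdidjcg


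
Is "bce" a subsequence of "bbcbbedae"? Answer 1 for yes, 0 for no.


Check if "bce" is a subsequence of "bbcbbedae"
Greedy scan:
  Position 0 ('b'): matches sub[0] = 'b'
  Position 1 ('b'): no match needed
  Position 2 ('c'): matches sub[1] = 'c'
  Position 3 ('b'): no match needed
  Position 4 ('b'): no match needed
  Position 5 ('e'): matches sub[2] = 'e'
  Position 6 ('d'): no match needed
  Position 7 ('a'): no match needed
  Position 8 ('e'): no match needed
All 3 characters matched => is a subsequence

1
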